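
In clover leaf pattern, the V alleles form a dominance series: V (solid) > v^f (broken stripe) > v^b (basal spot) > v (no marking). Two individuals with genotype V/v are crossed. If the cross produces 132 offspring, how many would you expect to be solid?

Cross: V/v × V/v
Allele dominance: V > v^f > v^b > v
Offspring genotypes: 1 V/V, 2 V/v, 1 v/v
Phenotype counts: 3 solid, 1 unmarked
solid: 3 out of 4 → fraction 3/4
Expected count = 3/4 × 132 = 99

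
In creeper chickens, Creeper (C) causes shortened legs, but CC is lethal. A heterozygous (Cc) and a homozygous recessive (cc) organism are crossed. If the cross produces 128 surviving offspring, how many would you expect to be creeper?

Cross: Cc × cc
Punnett square offspring (before lethality): 2 Cc, 2 cc
No CC offspring are produced in this cross.
creeper: 2 out of 4 → fraction 1/2
Expected count = 1/2 × 128 = 64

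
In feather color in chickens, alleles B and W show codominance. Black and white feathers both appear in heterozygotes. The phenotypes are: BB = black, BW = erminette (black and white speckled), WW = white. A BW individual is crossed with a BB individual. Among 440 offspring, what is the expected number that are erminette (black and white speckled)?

Punnett square for BW × BB:
Offspring genotypes: 2 BB, 2 BW
Phenotype counts: 2 black, 2 erminette (black and white speckled)
erminette (black and white speckled): 2 out of 4 → fraction 1/2
Expected count = 1/2 × 440 = 220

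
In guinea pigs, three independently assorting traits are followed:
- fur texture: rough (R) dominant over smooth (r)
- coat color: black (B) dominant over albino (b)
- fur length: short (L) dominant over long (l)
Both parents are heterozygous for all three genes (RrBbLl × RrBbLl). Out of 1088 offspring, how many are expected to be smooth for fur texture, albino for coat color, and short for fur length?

Trihybrid cross: RrBbLl × RrBbLl
Each trait segregates independently with a 3:1 phenotypic ratio, so each gene contributes 3/4 (dominant) or 1/4 (recessive).
Target: smooth (fur texture), albino (coat color), short (fur length)
Probability = product of independent per-trait probabilities
= 1/4 × 1/4 × 3/4 = 3/64
Expected count = 3/64 × 1088 = 51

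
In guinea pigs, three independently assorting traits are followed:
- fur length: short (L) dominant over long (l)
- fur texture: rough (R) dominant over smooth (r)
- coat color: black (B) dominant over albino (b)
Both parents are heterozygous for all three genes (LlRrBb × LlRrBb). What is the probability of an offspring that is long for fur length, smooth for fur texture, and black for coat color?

Trihybrid cross: LlRrBb × LlRrBb
Each trait segregates independently with a 3:1 phenotypic ratio, so each gene contributes 3/4 (dominant) or 1/4 (recessive).
Target: long (fur length), smooth (fur texture), black (coat color)
Probability = product of independent per-trait probabilities
= 1/4 × 1/4 × 3/4 = 3/64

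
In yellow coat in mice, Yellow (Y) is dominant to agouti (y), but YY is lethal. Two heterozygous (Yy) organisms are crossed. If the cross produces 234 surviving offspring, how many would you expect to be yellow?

Cross: Yy × Yy
Punnett square offspring (before lethality): 1 YY, 2 Yy, 1 yy
The YY genotype is lethal (embryos die); surviving offspring: 2 Yy, 1 yy
yellow: 2 out of 3 → fraction 2/3
Expected count = 2/3 × 234 = 156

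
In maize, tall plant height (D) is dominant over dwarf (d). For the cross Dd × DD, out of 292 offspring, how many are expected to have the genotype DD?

Punnett square for Dd × DD:
Offspring genotypes: 2 DD, 2 Dd
Total offspring: 4
Count with target: 2
Probability: 2/4 = 1/2
Expected count = 1/2 × 292 = 146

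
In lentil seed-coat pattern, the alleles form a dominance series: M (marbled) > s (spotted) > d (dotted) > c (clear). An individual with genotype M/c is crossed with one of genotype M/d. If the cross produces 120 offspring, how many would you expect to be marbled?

Cross: M/c × M/d
Allele dominance: M > s > d > c
Offspring genotypes: 1 M/M, 1 M/d, 1 M/c, 1 d/c
Phenotype counts: 3 marbled, 1 dotted
marbled: 3 out of 4 → fraction 3/4
Expected count = 3/4 × 120 = 90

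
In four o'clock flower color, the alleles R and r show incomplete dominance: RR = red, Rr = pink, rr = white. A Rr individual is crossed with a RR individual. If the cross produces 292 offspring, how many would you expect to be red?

Punnett square for Rr × RR:
Offspring genotypes: 2 RR, 2 Rr
Phenotype counts: 2 red, 2 pink
red: 2 out of 4 → fraction 1/2
Expected count = 1/2 × 292 = 146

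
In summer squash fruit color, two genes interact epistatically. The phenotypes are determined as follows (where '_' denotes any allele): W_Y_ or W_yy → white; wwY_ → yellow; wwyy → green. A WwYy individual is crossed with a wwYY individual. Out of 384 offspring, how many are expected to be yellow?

Cross: WwYy × wwYY — consider each gene separately:
W gene: Ww × ww → 2 Ww, 2 ww → 2 W_ : 2 ww (out of 4)
Y gene: Yy × YY → 2 YY, 2 Yy → 4 Y_ (out of 4)
Genotype classes (out of 4 × 4 = 16): W_Y_ = 2×4 = 8; wwY_ = 2×4 = 8
Apply the phenotype rules: W_Y_ (8) → white; wwY_ (8) → yellow
Phenotype counts (out of 16): 8 white, 8 yellow
yellow: 8 out of 16 → fraction 1/2
Expected count = 1/2 × 384 = 192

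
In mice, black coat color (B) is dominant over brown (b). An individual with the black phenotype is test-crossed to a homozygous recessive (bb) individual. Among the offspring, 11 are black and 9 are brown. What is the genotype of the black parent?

Test cross: ? × bb
Offspring: 11 black, 9 brown — approximately 1:1.
A 1:1 ratio in a test cross indicates the unknown parent is heterozygous (Bb).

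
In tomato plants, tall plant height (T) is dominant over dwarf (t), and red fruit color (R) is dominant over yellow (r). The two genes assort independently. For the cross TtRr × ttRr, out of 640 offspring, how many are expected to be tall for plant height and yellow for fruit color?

Dihybrid cross TtRr × ttRr — consider each gene separately:
plant height: Tt × tt → 2 Tt, 2 tt → 2 T_ : 2 tt (out of 4)
fruit color: Rr × Rr → 1 RR, 2 Rr, 1 rr → 3 R_ : 1 rr (out of 4)
Looking for: tall (T_) and yellow (rr)
P(tall) = 2/4, P(yellow) = 1/4
P(both) = 2/4 × 1/4 = 2/16 = 1/8
Expected count = 1/8 × 640 = 80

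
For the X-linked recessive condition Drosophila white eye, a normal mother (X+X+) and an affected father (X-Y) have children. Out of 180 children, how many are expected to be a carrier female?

Cross: X+X+ × X-Y
Offspring: 2 X+X-, 2 X+Y
Probability of a carrier female: 2/4 = 1/2
Expected count = 1/2 × 180 = 90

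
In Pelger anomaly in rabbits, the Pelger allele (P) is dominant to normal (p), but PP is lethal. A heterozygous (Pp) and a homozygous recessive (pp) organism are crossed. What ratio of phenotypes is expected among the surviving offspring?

Cross: Pp × pp
Punnett square offspring (before lethality): 2 Pp, 2 pp
No PP offspring are produced in this cross.
Ratio: 1 Pelger : 1 normal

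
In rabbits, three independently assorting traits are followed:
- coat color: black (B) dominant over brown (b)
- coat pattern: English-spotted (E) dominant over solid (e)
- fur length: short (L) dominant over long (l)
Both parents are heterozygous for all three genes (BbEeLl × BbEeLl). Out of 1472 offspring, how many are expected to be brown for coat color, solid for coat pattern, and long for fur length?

Trihybrid cross: BbEeLl × BbEeLl
Each trait segregates independently with a 3:1 phenotypic ratio, so each gene contributes 3/4 (dominant) or 1/4 (recessive).
Target: brown (coat color), solid (coat pattern), long (fur length)
Probability = product of independent per-trait probabilities
= 1/4 × 1/4 × 1/4 = 1/64
Expected count = 1/64 × 1472 = 23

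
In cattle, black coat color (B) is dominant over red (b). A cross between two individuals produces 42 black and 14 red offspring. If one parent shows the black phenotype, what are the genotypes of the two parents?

Observed offspring: 42 black, 14 red
The observed ratio simplifies to 3:1. Red (bb) offspring appear, so each parent must contribute one b allele. The parent stated to show black carries B, so it is Bb. The other parent is then either Bb or bb: Bb × bb would give a 1:1 split, whereas Bb × Bb gives 3:1 — matching the data. So both parents are heterozygous (Bb × Bb).
Parent genotypes: Bb × Bb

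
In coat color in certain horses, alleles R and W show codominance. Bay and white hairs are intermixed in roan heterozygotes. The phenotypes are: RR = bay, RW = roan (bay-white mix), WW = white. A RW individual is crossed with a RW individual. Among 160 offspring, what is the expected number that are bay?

Punnett square for RW × RW:
Offspring genotypes: 1 RR, 2 RW, 1 WW
Phenotype counts: 1 bay, 2 roan (bay-white mix), 1 white
bay: 1 out of 4 → fraction 1/4
Expected count = 1/4 × 160 = 40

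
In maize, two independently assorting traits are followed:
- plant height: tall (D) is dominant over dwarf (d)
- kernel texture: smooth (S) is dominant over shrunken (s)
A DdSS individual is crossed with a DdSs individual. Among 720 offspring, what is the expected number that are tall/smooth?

Dihybrid cross DdSS × DdSs — consider each gene separately:
plant height: Dd × Dd → 1 DD, 2 Dd, 1 dd → 3 D_ : 1 dd (out of 4)
kernel texture: SS × Ss → 2 SS, 2 Ss → 4 S_ (out of 4)
Combine (counts out of 4 × 4 = 16): tall/smooth (D_S_) = 3×4 = 12; dwarf/smooth (ddS_) = 1×4 = 4
Phenotype counts (out of 16): 12 tall/smooth, 4 dwarf/smooth
tall/smooth: 12 out of 16 → fraction 3/4
Expected count = 3/4 × 720 = 540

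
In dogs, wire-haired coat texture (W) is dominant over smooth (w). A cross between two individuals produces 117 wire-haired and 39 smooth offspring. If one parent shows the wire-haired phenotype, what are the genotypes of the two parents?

Observed offspring: 117 wire-haired, 39 smooth
The observed ratio simplifies to 3:1. Smooth (ww) offspring appear, so each parent must contribute one w allele. The parent stated to show wire-haired carries W, so it is Ww. The other parent is then either Ww or ww: Ww × ww would give a 1:1 split, whereas Ww × Ww gives 3:1 — matching the data. So both parents are heterozygous (Ww × Ww).
Parent genotypes: Ww × Ww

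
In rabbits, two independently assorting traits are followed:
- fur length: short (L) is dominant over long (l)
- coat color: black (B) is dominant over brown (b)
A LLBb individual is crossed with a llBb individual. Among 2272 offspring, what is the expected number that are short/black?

Dihybrid cross LLBb × llBb — consider each gene separately:
fur length: LL × ll → 4 Ll → 4 L_ (out of 4)
coat color: Bb × Bb → 1 BB, 2 Bb, 1 bb → 3 B_ : 1 bb (out of 4)
Combine (counts out of 4 × 4 = 16): short/black (L_B_) = 4×3 = 12; short/brown (L_bb) = 4×1 = 4
Phenotype counts (out of 16): 12 short/black, 4 short/brown
short/black: 12 out of 16 → fraction 3/4
Expected count = 3/4 × 2272 = 1704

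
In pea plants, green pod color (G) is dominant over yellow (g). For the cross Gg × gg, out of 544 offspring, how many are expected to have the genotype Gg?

Punnett square for Gg × gg:
Offspring genotypes: 2 Gg, 2 gg
Total offspring: 4
Count with target: 2
Probability: 2/4 = 1/2
Expected count = 1/2 × 544 = 272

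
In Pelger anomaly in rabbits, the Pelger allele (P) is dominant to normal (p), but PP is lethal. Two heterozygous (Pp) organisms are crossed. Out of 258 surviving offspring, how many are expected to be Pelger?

Cross: Pp × Pp
Punnett square offspring (before lethality): 1 PP, 2 Pp, 1 pp
The PP genotype is lethal (embryos die); surviving offspring: 2 Pp, 1 pp
Pelger: 2 out of 3 → fraction 2/3
Expected count = 2/3 × 258 = 172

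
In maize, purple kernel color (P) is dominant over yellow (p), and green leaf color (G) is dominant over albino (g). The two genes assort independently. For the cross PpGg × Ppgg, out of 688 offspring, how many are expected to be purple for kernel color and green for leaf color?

Dihybrid cross PpGg × Ppgg — consider each gene separately:
kernel color: Pp × Pp → 1 PP, 2 Pp, 1 pp → 3 P_ : 1 pp (out of 4)
leaf color: Gg × gg → 2 Gg, 2 gg → 2 G_ : 2 gg (out of 4)
Looking for: purple (P_) and green (G_)
P(purple) = 3/4, P(green) = 2/4
P(both) = 3/4 × 2/4 = 6/16 = 3/8
Expected count = 3/8 × 688 = 258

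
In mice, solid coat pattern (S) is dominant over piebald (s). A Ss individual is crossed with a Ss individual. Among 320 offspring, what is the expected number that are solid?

Punnett square for Ss × Ss:
Offspring genotypes: 1 SS, 2 Ss, 1 ss
solid: 3, piebald: 1
solid: 3 out of 4 → fraction 3/4
Expected count = 3/4 × 320 = 240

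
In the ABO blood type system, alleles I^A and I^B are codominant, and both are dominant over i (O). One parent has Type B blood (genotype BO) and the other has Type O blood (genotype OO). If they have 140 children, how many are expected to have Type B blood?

Cross: BO × OO
Possible offspring genotypes: 2 BO, 2 OO
Blood type counts: 2 Type B, 2 Type O
Probability of Type B: 2/4 = 1/2
Expected count = 1/2 × 140 = 70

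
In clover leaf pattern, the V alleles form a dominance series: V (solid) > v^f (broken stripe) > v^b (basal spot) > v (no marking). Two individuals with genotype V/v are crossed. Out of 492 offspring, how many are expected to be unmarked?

Cross: V/v × V/v
Allele dominance: V > v^f > v^b > v
Offspring genotypes: 1 V/V, 2 V/v, 1 v/v
Phenotype counts: 3 solid, 1 unmarked
unmarked: 1 out of 4 → fraction 1/4
Expected count = 1/4 × 492 = 123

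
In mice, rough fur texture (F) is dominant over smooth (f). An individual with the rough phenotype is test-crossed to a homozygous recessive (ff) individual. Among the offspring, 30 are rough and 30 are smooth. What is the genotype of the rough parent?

Test cross: ? × ff
Offspring: 30 rough, 30 smooth — approximately 1:1.
A 1:1 ratio in a test cross indicates the unknown parent is heterozygous (Ff).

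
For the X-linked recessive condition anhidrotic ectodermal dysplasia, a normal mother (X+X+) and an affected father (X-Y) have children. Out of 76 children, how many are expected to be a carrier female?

Cross: X+X+ × X-Y
Offspring: 2 X+X-, 2 X+Y
Probability of a carrier female: 2/4 = 1/2
Expected count = 1/2 × 76 = 38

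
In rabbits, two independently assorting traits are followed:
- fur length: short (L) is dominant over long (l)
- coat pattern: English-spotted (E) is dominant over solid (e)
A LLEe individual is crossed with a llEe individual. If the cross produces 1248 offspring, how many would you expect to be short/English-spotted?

Dihybrid cross LLEe × llEe — consider each gene separately:
fur length: LL × ll → 4 Ll → 4 L_ (out of 4)
coat pattern: Ee × Ee → 1 EE, 2 Ee, 1 ee → 3 E_ : 1 ee (out of 4)
Combine (counts out of 4 × 4 = 16): short/English-spotted (L_E_) = 4×3 = 12; short/solid (L_ee) = 4×1 = 4
Phenotype counts (out of 16): 12 short/English-spotted, 4 short/solid
short/English-spotted: 12 out of 16 → fraction 3/4
Expected count = 3/4 × 1248 = 936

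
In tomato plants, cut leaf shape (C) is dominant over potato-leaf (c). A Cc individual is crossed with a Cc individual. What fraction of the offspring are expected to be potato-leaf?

Punnett square for Cc × Cc:
Offspring genotypes: 1 CC, 2 Cc, 1 cc
cut: 3, potato-leaf: 1
potato-leaf: 1 out of 4
Probability: 1/4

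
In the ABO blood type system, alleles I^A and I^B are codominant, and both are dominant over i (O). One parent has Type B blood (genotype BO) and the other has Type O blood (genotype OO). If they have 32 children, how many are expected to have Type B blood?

Cross: BO × OO
Possible offspring genotypes: 2 BO, 2 OO
Blood type counts: 2 Type B, 2 Type O
Probability of Type B: 2/4 = 1/2
Expected count = 1/2 × 32 = 16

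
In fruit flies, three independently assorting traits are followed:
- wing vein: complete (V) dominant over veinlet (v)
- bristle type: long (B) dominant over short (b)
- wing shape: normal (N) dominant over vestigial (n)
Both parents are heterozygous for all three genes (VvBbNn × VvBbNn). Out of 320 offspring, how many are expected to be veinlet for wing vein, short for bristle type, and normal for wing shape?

Trihybrid cross: VvBbNn × VvBbNn
Each trait segregates independently with a 3:1 phenotypic ratio, so each gene contributes 3/4 (dominant) or 1/4 (recessive).
Target: veinlet (wing vein), short (bristle type), normal (wing shape)
Probability = product of independent per-trait probabilities
= 1/4 × 1/4 × 3/4 = 3/64
Expected count = 3/64 × 320 = 15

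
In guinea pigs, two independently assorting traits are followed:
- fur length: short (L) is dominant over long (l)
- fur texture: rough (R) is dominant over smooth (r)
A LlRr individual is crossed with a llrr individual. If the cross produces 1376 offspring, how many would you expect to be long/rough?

Dihybrid cross LlRr × llrr — consider each gene separately:
fur length: Ll × ll → 2 Ll, 2 ll → 2 L_ : 2 ll (out of 4)
fur texture: Rr × rr → 2 Rr, 2 rr → 2 R_ : 2 rr (out of 4)
Combine (counts out of 4 × 4 = 16): short/rough (L_R_) = 2×2 = 4; short/smooth (L_rr) = 2×2 = 4; long/rough (llR_) = 2×2 = 4; long/smooth (llrr) = 2×2 = 4
Phenotype counts (out of 16): 4 short/rough, 4 short/smooth, 4 long/rough, 4 long/smooth
long/rough: 4 out of 16 → fraction 1/4
Expected count = 1/4 × 1376 = 344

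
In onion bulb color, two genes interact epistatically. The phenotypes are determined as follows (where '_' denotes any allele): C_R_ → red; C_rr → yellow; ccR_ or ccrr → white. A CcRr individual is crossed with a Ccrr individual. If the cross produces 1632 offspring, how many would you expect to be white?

Cross: CcRr × Ccrr — consider each gene separately:
C gene: Cc × Cc → 1 CC, 2 Cc, 1 cc → 3 C_ : 1 cc (out of 4)
R gene: Rr × rr → 2 Rr, 2 rr → 2 R_ : 2 rr (out of 4)
Genotype classes (out of 4 × 4 = 16): C_R_ = 3×2 = 6; C_rr = 3×2 = 6; ccR_ = 1×2 = 2; ccrr = 1×2 = 2
Apply the phenotype rules: C_R_ (6) → red; C_rr (6) → yellow; ccR_ (2) + ccrr (2) → white
Phenotype counts (out of 16): 6 red, 6 yellow, 4 white
white: 4 out of 16 → fraction 1/4
Expected count = 1/4 × 1632 = 408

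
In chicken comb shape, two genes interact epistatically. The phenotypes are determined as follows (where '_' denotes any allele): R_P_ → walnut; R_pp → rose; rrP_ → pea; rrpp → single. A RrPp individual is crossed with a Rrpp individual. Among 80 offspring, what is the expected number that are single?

Cross: RrPp × Rrpp — consider each gene separately:
R gene: Rr × Rr → 1 RR, 2 Rr, 1 rr → 3 R_ : 1 rr (out of 4)
P gene: Pp × pp → 2 Pp, 2 pp → 2 P_ : 2 pp (out of 4)
Genotype classes (out of 4 × 4 = 16): R_P_ = 3×2 = 6; R_pp = 3×2 = 6; rrP_ = 1×2 = 2; rrpp = 1×2 = 2
Apply the phenotype rules: R_P_ (6) → walnut; R_pp (6) → rose; rrP_ (2) → pea; rrpp (2) → single
Phenotype counts (out of 16): 6 walnut, 6 rose, 2 pea, 2 single
single: 2 out of 16 → fraction 1/8
Expected count = 1/8 × 80 = 10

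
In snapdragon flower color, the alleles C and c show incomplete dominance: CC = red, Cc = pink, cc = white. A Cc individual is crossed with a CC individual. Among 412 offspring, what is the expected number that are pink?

Punnett square for Cc × CC:
Offspring genotypes: 2 CC, 2 Cc
Phenotype counts: 2 red, 2 pink
pink: 2 out of 4 → fraction 1/2
Expected count = 1/2 × 412 = 206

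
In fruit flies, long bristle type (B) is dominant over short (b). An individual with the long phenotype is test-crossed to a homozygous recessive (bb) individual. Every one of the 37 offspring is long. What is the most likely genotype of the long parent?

Test cross: ? × bb
All offspring are long.
If the unknown parent were heterozygous (Bb), about half of 37 offspring would be short; none are. The unknown parent is most likely homozygous dominant (BB).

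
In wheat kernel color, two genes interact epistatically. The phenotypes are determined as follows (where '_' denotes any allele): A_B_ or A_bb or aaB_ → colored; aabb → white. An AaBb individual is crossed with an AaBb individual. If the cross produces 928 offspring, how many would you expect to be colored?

Cross: AaBb × AaBb — consider each gene separately:
A gene: Aa × Aa → 1 AA, 2 Aa, 1 aa → 3 A_ : 1 aa (out of 4)
B gene: Bb × Bb → 1 BB, 2 Bb, 1 bb → 3 B_ : 1 bb (out of 4)
Genotype classes (out of 4 × 4 = 16): A_B_ = 3×3 = 9; A_bb = 3×1 = 3; aaB_ = 1×3 = 3; aabb = 1×1 = 1
Apply the phenotype rules: A_B_ (9) + A_bb (3) + aaB_ (3) → colored; aabb (1) → white
Phenotype counts (out of 16): 15 colored, 1 white
colored: 15 out of 16 → fraction 15/16
Expected count = 15/16 × 928 = 870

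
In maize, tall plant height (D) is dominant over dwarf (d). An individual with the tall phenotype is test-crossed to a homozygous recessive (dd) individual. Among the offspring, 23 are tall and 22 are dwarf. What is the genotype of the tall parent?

Test cross: ? × dd
Offspring: 23 tall, 22 dwarf — approximately 1:1.
A 1:1 ratio in a test cross indicates the unknown parent is heterozygous (Dd).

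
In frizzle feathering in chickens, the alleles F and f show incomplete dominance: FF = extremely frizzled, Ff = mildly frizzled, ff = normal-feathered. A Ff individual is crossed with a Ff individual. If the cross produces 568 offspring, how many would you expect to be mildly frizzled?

Punnett square for Ff × Ff:
Offspring genotypes: 1 FF, 2 Ff, 1 ff
Phenotype counts: 1 extremely frizzled, 2 mildly frizzled, 1 normal-feathered
mildly frizzled: 2 out of 4 → fraction 1/2
Expected count = 1/2 × 568 = 284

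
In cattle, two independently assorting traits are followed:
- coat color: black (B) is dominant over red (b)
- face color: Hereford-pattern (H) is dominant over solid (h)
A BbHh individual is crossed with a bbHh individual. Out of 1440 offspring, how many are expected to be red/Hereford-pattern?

Dihybrid cross BbHh × bbHh — consider each gene separately:
coat color: Bb × bb → 2 Bb, 2 bb → 2 B_ : 2 bb (out of 4)
face color: Hh × Hh → 1 HH, 2 Hh, 1 hh → 3 H_ : 1 hh (out of 4)
Combine (counts out of 4 × 4 = 16): black/Hereford-pattern (B_H_) = 2×3 = 6; black/solid (B_hh) = 2×1 = 2; red/Hereford-pattern (bbH_) = 2×3 = 6; red/solid (bbhh) = 2×1 = 2
Phenotype counts (out of 16): 6 black/Hereford-pattern, 2 black/solid, 6 red/Hereford-pattern, 2 red/solid
red/Hereford-pattern: 6 out of 16 → fraction 3/8
Expected count = 3/8 × 1440 = 540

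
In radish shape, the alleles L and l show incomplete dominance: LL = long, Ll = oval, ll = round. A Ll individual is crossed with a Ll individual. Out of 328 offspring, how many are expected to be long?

Punnett square for Ll × Ll:
Offspring genotypes: 1 LL, 2 Ll, 1 ll
Phenotype counts: 1 long, 2 oval, 1 round
long: 1 out of 4 → fraction 1/4
Expected count = 1/4 × 328 = 82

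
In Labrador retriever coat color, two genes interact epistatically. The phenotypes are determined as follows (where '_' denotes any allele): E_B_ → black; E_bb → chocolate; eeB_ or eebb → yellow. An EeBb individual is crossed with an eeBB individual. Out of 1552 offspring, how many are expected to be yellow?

Cross: EeBb × eeBB — consider each gene separately:
E gene: Ee × ee → 2 Ee, 2 ee → 2 E_ : 2 ee (out of 4)
B gene: Bb × BB → 2 BB, 2 Bb → 4 B_ (out of 4)
Genotype classes (out of 4 × 4 = 16): E_B_ = 2×4 = 8; eeB_ = 2×4 = 8
Apply the phenotype rules: E_B_ (8) → black; eeB_ (8) → yellow
Phenotype counts (out of 16): 8 black, 8 yellow
yellow: 8 out of 16 → fraction 1/2
Expected count = 1/2 × 1552 = 776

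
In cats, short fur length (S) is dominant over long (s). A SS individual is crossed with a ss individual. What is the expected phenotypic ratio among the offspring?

Punnett square for SS × ss:
Offspring genotypes: 4 Ss
short: 4, long: 0
Ratio: all short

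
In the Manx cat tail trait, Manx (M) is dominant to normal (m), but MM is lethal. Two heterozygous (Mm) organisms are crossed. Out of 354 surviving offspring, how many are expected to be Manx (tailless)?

Cross: Mm × Mm
Punnett square offspring (before lethality): 1 MM, 2 Mm, 1 mm
The MM genotype is lethal (embryos die); surviving offspring: 2 Mm, 1 mm
Manx (tailless): 2 out of 3 → fraction 2/3
Expected count = 2/3 × 354 = 236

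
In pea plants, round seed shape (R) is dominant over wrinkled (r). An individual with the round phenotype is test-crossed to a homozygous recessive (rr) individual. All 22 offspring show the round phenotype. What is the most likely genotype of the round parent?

Test cross: ? × rr
All offspring are round.
If the unknown parent were heterozygous (Rr), about half of 22 offspring would be wrinkled; none are. The unknown parent is most likely homozygous dominant (RR).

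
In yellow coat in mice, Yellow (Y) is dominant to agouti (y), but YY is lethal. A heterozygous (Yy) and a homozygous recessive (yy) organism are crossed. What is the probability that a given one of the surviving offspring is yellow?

Cross: Yy × yy
Punnett square offspring (before lethality): 2 Yy, 2 yy
No YY offspring are produced in this cross.
yellow: 2 out of 4
Probability: 2/4 = 1/2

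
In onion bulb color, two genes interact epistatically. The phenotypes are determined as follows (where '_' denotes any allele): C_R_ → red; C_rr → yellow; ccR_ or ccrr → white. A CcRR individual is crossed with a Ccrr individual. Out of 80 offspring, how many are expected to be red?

Cross: CcRR × Ccrr — consider each gene separately:
C gene: Cc × Cc → 1 CC, 2 Cc, 1 cc → 3 C_ : 1 cc (out of 4)
R gene: RR × rr → 4 Rr → 4 R_ (out of 4)
Genotype classes (out of 4 × 4 = 16): C_R_ = 3×4 = 12; ccR_ = 1×4 = 4
Apply the phenotype rules: C_R_ (12) → red; ccR_ (4) → white
Phenotype counts (out of 16): 12 red, 4 white
red: 12 out of 16 → fraction 3/4
Expected count = 3/4 × 80 = 60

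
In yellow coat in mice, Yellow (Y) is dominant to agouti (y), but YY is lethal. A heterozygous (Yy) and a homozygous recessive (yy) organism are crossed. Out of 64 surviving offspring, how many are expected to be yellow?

Cross: Yy × yy
Punnett square offspring (before lethality): 2 Yy, 2 yy
No YY offspring are produced in this cross.
yellow: 2 out of 4 → fraction 1/2
Expected count = 1/2 × 64 = 32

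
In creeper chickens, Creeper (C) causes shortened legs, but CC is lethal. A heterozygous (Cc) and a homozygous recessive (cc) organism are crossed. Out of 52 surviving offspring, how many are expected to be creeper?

Cross: Cc × cc
Punnett square offspring (before lethality): 2 Cc, 2 cc
No CC offspring are produced in this cross.
creeper: 2 out of 4 → fraction 1/2
Expected count = 1/2 × 52 = 26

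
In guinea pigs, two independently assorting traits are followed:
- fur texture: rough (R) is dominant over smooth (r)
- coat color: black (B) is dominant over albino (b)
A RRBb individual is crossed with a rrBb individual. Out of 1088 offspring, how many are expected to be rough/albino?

Dihybrid cross RRBb × rrBb — consider each gene separately:
fur texture: RR × rr → 4 Rr → 4 R_ (out of 4)
coat color: Bb × Bb → 1 BB, 2 Bb, 1 bb → 3 B_ : 1 bb (out of 4)
Combine (counts out of 4 × 4 = 16): rough/black (R_B_) = 4×3 = 12; rough/albino (R_bb) = 4×1 = 4
Phenotype counts (out of 16): 12 rough/black, 4 rough/albino
rough/albino: 4 out of 16 → fraction 1/4
Expected count = 1/4 × 1088 = 272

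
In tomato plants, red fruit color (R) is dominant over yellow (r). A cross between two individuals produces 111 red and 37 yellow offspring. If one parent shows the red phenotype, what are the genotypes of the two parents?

Observed offspring: 111 red, 37 yellow
The observed ratio simplifies to 3:1. Yellow (rr) offspring appear, so each parent must contribute one r allele. The parent stated to show red carries R, so it is Rr. The other parent is then either Rr or rr: Rr × rr would give a 1:1 split, whereas Rr × Rr gives 3:1 — matching the data. So both parents are heterozygous (Rr × Rr).
Parent genotypes: Rr × Rr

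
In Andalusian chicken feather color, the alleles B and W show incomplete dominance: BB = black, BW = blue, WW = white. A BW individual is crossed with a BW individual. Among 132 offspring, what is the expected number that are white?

Punnett square for BW × BW:
Offspring genotypes: 1 BB, 2 BW, 1 WW
Phenotype counts: 1 black, 2 blue, 1 white
white: 1 out of 4 → fraction 1/4
Expected count = 1/4 × 132 = 33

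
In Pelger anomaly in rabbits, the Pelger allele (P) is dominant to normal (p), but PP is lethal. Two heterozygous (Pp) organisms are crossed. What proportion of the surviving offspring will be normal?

Cross: Pp × Pp
Punnett square offspring (before lethality): 1 PP, 2 Pp, 1 pp
The PP genotype is lethal (embryos die); surviving offspring: 2 Pp, 1 pp
normal: 1 out of 3
Probability: 1/3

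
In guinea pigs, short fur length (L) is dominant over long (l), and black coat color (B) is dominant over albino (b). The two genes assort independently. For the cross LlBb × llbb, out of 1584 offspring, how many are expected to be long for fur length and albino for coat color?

Dihybrid cross LlBb × llbb — consider each gene separately:
fur length: Ll × ll → 2 Ll, 2 ll → 2 L_ : 2 ll (out of 4)
coat color: Bb × bb → 2 Bb, 2 bb → 2 B_ : 2 bb (out of 4)
Looking for: long (ll) and albino (bb)
P(long) = 2/4, P(albino) = 2/4
P(both) = 2/4 × 2/4 = 4/16 = 1/4
Expected count = 1/4 × 1584 = 396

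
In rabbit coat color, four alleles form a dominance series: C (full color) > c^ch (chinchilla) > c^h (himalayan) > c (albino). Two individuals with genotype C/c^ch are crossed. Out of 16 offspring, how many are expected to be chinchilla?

Cross: C/c^ch × C/c^ch
Allele dominance: C > c^ch > c^h > c
Offspring genotypes: 1 C/C, 2 C/c^ch, 1 c^ch/c^ch
Phenotype counts: 3 full color, 1 chinchilla
chinchilla: 1 out of 4 → fraction 1/4
Expected count = 1/4 × 16 = 4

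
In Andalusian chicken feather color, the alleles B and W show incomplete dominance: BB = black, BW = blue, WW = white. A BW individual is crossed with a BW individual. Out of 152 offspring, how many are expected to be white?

Punnett square for BW × BW:
Offspring genotypes: 1 BB, 2 BW, 1 WW
Phenotype counts: 1 black, 2 blue, 1 white
white: 1 out of 4 → fraction 1/4
Expected count = 1/4 × 152 = 38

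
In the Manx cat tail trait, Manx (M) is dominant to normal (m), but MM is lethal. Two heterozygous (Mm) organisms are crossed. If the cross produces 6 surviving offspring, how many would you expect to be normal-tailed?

Cross: Mm × Mm
Punnett square offspring (before lethality): 1 MM, 2 Mm, 1 mm
The MM genotype is lethal (embryos die); surviving offspring: 2 Mm, 1 mm
normal-tailed: 1 out of 3 → fraction 1/3
Expected count = 1/3 × 6 = 2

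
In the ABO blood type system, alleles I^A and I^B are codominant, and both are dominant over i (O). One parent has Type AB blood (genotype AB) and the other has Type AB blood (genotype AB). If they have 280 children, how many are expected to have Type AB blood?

Cross: AB × AB
Possible offspring genotypes: 1 AA, 2 AB, 1 BB
Blood type counts: 1 Type A, 2 Type AB, 1 Type B
Probability of Type AB: 2/4 = 1/2
Expected count = 1/2 × 280 = 140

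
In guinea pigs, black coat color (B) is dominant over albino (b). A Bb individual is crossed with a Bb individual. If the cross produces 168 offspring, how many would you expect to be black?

Punnett square for Bb × Bb:
Offspring genotypes: 1 BB, 2 Bb, 1 bb
black: 3, albino: 1
black: 3 out of 4 → fraction 3/4
Expected count = 3/4 × 168 = 126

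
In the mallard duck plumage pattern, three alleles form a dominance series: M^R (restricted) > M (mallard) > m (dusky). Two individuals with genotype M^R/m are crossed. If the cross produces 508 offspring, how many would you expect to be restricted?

Cross: M^R/m × M^R/m
Allele dominance: M^R > M > m
Offspring genotypes: 1 M^R/M^R, 2 M^R/m, 1 m/m
Phenotype counts: 3 restricted, 1 dusky
restricted: 3 out of 4 → fraction 3/4
Expected count = 3/4 × 508 = 381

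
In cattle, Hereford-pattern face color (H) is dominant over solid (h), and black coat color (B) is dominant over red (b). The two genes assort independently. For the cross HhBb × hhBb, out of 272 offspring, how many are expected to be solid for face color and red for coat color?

Dihybrid cross HhBb × hhBb — consider each gene separately:
face color: Hh × hh → 2 Hh, 2 hh → 2 H_ : 2 hh (out of 4)
coat color: Bb × Bb → 1 BB, 2 Bb, 1 bb → 3 B_ : 1 bb (out of 4)
Looking for: solid (hh) and red (bb)
P(solid) = 2/4, P(red) = 1/4
P(both) = 2/4 × 1/4 = 2/16 = 1/8
Expected count = 1/8 × 272 = 34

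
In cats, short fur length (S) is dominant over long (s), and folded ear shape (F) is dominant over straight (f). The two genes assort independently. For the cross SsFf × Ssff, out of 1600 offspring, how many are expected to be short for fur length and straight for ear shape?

Dihybrid cross SsFf × Ssff — consider each gene separately:
fur length: Ss × Ss → 1 SS, 2 Ss, 1 ss → 3 S_ : 1 ss (out of 4)
ear shape: Ff × ff → 2 Ff, 2 ff → 2 F_ : 2 ff (out of 4)
Looking for: short (S_) and straight (ff)
P(short) = 3/4, P(straight) = 2/4
P(both) = 3/4 × 2/4 = 6/16 = 3/8
Expected count = 3/8 × 1600 = 600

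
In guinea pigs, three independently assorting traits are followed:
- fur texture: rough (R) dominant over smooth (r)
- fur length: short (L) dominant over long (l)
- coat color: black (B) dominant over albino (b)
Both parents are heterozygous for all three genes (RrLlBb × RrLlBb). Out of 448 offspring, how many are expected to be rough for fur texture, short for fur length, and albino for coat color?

Trihybrid cross: RrLlBb × RrLlBb
Each trait segregates independently with a 3:1 phenotypic ratio, so each gene contributes 3/4 (dominant) or 1/4 (recessive).
Target: rough (fur texture), short (fur length), albino (coat color)
Probability = product of independent per-trait probabilities
= 3/4 × 3/4 × 1/4 = 9/64
Expected count = 9/64 × 448 = 63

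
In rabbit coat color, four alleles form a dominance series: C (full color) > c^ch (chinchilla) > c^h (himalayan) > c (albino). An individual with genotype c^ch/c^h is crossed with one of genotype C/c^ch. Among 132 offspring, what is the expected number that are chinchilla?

Cross: c^ch/c^h × C/c^ch
Allele dominance: C > c^ch > c^h > c
Offspring genotypes: 1 C/c^ch, 1 c^ch/c^ch, 1 C/c^h, 1 c^ch/c^h
Phenotype counts: 2 full color, 2 chinchilla
chinchilla: 2 out of 4 → fraction 1/2
Expected count = 1/2 × 132 = 66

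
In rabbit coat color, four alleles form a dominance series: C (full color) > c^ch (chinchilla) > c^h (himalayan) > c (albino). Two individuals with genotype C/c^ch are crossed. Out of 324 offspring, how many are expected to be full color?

Cross: C/c^ch × C/c^ch
Allele dominance: C > c^ch > c^h > c
Offspring genotypes: 1 C/C, 2 C/c^ch, 1 c^ch/c^ch
Phenotype counts: 3 full color, 1 chinchilla
full color: 3 out of 4 → fraction 3/4
Expected count = 3/4 × 324 = 243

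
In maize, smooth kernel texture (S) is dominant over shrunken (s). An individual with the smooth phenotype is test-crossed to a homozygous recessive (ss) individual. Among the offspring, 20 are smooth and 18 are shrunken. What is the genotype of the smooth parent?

Test cross: ? × ss
Offspring: 20 smooth, 18 shrunken — approximately 1:1.
A 1:1 ratio in a test cross indicates the unknown parent is heterozygous (Ss).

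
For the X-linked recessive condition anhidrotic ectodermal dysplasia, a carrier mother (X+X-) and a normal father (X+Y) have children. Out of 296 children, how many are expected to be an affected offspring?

Cross: X+X- × X+Y
Offspring: 1 X+X+, 1 X+Y, 1 X+X-, 1 X-Y
Probability of an affected offspring: 1/4
Expected count = 1/4 × 296 = 74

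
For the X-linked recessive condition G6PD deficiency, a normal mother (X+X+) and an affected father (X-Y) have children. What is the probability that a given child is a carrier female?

Cross: X+X+ × X-Y
Offspring: 2 X+X-, 2 X+Y
Probability of a carrier female: 2/4 = 1/2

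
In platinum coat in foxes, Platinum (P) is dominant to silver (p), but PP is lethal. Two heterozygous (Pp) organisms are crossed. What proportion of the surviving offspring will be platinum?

Cross: Pp × Pp
Punnett square offspring (before lethality): 1 PP, 2 Pp, 1 pp
The PP genotype is lethal (embryos die); surviving offspring: 2 Pp, 1 pp
platinum: 2 out of 3
Probability: 2/3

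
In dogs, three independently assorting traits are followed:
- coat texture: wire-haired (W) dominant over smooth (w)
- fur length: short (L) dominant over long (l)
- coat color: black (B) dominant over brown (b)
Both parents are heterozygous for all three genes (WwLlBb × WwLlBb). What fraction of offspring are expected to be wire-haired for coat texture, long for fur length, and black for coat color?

Trihybrid cross: WwLlBb × WwLlBb
Each trait segregates independently with a 3:1 phenotypic ratio, so each gene contributes 3/4 (dominant) or 1/4 (recessive).
Target: wire-haired (coat texture), long (fur length), black (coat color)
Probability = product of independent per-trait probabilities
= 3/4 × 1/4 × 3/4 = 9/64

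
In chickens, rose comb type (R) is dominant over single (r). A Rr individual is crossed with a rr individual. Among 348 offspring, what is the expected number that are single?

Punnett square for Rr × rr:
Offspring genotypes: 2 Rr, 2 rr
rose: 2, single: 2
single: 2 out of 4 → fraction 1/2
Expected count = 1/2 × 348 = 174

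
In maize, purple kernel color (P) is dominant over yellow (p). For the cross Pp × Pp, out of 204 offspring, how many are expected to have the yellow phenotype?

Punnett square for Pp × Pp:
Offspring genotypes: 1 PP, 2 Pp, 1 pp
Total offspring: 4
Count with target: 1
Probability: 1/4
Expected count = 1/4 × 204 = 51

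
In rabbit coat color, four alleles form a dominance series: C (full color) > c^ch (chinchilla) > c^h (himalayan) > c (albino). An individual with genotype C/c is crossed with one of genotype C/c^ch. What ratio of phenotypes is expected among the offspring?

Cross: C/c × C/c^ch
Allele dominance: C > c^ch > c^h > c
Offspring genotypes: 1 C/C, 1 C/c^ch, 1 C/c, 1 c^ch/c
Phenotype counts: 3 full color, 1 chinchilla
Ratio: 3 full color : 1 chinchilla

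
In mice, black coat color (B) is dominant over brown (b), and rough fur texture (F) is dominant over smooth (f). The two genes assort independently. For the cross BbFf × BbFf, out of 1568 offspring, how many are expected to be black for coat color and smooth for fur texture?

Dihybrid cross BbFf × BbFf — consider each gene separately:
coat color: Bb × Bb → 1 BB, 2 Bb, 1 bb → 3 B_ : 1 bb (out of 4)
fur texture: Ff × Ff → 1 FF, 2 Ff, 1 ff → 3 F_ : 1 ff (out of 4)
Looking for: black (B_) and smooth (ff)
P(black) = 3/4, P(smooth) = 1/4
P(both) = 3/4 × 1/4 = 3/16
Expected count = 3/16 × 1568 = 294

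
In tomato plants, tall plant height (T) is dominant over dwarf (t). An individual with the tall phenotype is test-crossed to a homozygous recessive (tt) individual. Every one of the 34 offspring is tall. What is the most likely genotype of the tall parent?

Test cross: ? × tt
All offspring are tall.
If the unknown parent were heterozygous (Tt), about half of 34 offspring would be dwarf; none are. The unknown parent is most likely homozygous dominant (TT).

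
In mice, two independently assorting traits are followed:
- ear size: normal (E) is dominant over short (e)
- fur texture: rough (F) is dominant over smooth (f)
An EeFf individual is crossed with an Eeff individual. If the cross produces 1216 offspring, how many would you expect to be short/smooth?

Dihybrid cross EeFf × Eeff — consider each gene separately:
ear size: Ee × Ee → 1 EE, 2 Ee, 1 ee → 3 E_ : 1 ee (out of 4)
fur texture: Ff × ff → 2 Ff, 2 ff → 2 F_ : 2 ff (out of 4)
Combine (counts out of 4 × 4 = 16): normal/rough (E_F_) = 3×2 = 6; normal/smooth (E_ff) = 3×2 = 6; short/rough (eeF_) = 1×2 = 2; short/smooth (eeff) = 1×2 = 2
Phenotype counts (out of 16): 6 normal/rough, 6 normal/smooth, 2 short/rough, 2 short/smooth
short/smooth: 2 out of 16 → fraction 1/8
Expected count = 1/8 × 1216 = 152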